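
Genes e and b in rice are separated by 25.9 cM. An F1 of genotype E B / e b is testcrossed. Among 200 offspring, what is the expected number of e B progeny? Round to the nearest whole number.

26

A map distance of 25.9 cM corresponds to a recombination frequency of 0.259.
The F1 is E B / e b, so e B is a recombinant gamete class with expected frequency r/2 = 0.259/2 = 0.1295.
Expected number = 0.1295 × 200 = 25.90 ≈ 26.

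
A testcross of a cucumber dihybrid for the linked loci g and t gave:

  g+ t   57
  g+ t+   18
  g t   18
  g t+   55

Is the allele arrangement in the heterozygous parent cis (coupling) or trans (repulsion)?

The two most frequent classes are g+ t (57) and g t+ (55); these are the parental (non-recombinant) types.
So the F1 carried g+ t on one chromosome and g t+ on the other — the recessive alleles are on opposite chromosomes (trans / repulsion).

trans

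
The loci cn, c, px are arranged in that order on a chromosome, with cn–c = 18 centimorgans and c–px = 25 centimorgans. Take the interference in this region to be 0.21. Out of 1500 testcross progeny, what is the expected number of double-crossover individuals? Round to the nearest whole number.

Map distances give recombination frequencies of 0.180 and 0.250 for the two intervals.
With interference 0.21 (so coincidence = 0.79), expected double-crossover frequency = 0.180 × 0.250 × 0.79 = 0.03555.
Expected number = 0.03555 × 1500 = 53.32 ≈ 53.

53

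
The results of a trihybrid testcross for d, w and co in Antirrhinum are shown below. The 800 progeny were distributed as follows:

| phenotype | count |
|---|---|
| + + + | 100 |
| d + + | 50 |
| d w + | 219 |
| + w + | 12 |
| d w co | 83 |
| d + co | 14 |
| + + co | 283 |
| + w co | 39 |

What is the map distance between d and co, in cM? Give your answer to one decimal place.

The two most frequent reciprocal classes, d w + and + + co, are the parental types, so the F1 was d w + / + + co.
The two rarest classes, + w + and d + co, are the double crossovers. Comparing them with the parentals, only the d allele has switched, so d is the middle locus and the order is co – d – w.
Crossovers in the co–d interval produce the single-crossover classes d w co and + + + (83 + 100 = 183) plus the double crossovers (26).
RF(co–d) = (183 + 26) / 800 = 209/800 = 0.2612 → 26.1 cM.

26.1 cM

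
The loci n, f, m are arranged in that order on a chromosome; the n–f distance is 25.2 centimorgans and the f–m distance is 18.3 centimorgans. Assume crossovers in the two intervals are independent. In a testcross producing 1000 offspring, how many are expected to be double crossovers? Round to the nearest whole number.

Map distances give recombination frequencies of 0.252 and 0.183 for the two intervals.
With no interference, expected double-crossover frequency = 0.252 × 0.183 = 0.04612.
Expected number = 0.04612 × 1000 = 46.12 ≈ 46.

46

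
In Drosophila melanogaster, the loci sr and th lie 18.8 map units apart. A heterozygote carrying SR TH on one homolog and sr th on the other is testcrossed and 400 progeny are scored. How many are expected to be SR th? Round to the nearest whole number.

A map distance of 18.8 map units corresponds to a recombination frequency of 0.188.
The F1 is SR TH / sr th, so SR th is a recombinant gamete class with expected frequency r/2 = 0.188/2 = 0.0940.
Expected number = 0.0940 × 400 = 37.60 ≈ 38.

38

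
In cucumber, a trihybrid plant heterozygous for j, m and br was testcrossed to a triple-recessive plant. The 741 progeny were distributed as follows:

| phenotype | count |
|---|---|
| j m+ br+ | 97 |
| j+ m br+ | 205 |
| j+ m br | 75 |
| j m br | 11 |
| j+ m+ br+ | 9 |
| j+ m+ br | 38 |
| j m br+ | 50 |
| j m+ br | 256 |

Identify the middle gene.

The two most frequent reciprocal classes, j+ m br+ and j m+ br, are the parental types, so the F1 was j+ m br+ / j m+ br.
The two rarest classes, j+ m+ br+ and j m br, are the double crossovers. Comparing them with the parentals, only the m allele has switched, so m is the middle locus and the order is br – m – j.

m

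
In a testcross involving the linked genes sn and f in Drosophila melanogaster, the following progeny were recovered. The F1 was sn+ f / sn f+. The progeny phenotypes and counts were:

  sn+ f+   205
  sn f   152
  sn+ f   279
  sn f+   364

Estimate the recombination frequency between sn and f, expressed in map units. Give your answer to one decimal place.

35.7 map units

The recombinant classes are sn+ f+ and sn f: 205 + 152 = 357.
Recombination frequency = 357/1000 = 0.3570 ≈ 35.7%, i.e. 35.7 map units.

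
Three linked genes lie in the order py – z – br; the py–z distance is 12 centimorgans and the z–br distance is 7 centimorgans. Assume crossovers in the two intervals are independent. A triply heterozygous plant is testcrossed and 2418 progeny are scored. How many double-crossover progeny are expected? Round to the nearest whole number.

Map distances give recombination frequencies of 0.120 and 0.070 for the two intervals.
With no interference, expected double-crossover frequency = 0.120 × 0.070 = 0.00840.
Expected number = 0.00840 × 2418 = 20.31 ≈ 20.

20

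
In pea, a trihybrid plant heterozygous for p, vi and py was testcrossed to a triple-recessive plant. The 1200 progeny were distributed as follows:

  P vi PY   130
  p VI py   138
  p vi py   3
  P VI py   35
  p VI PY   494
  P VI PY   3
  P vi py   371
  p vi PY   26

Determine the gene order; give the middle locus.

p

The two most frequent reciprocal classes, p VI PY and P vi py, are the parental types, so the F1 was p VI PY / P vi py.
The two rarest classes, P VI PY and p vi py, are the double crossovers. Comparing them with the parentals, only the p allele has switched, so p is the middle locus and the order is vi – p – py.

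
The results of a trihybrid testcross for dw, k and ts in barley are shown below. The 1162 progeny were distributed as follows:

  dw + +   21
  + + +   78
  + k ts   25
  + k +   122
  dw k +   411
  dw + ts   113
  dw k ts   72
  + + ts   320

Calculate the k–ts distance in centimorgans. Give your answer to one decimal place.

16.9 centimorgans

The two most frequent reciprocal classes, dw k + and + + ts, are the parental types, so the F1 was dw k + / + + ts.
The two rarest classes, dw + + and + k ts, are the double crossovers. Comparing them with the parentals, only the k allele has switched, so k is the middle locus and the order is ts – k – dw.
Crossovers in the ts–k interval produce the single-crossover classes dw k ts and + + + (72 + 78 = 150) plus the double crossovers (46).
RF(ts–k) = (150 + 46) / 1162 = 196/1162 = 0.1687 → 16.9 centimorgans.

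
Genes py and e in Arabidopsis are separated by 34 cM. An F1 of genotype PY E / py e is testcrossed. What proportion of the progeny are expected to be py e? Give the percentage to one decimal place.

A map distance of 34 cM corresponds to a recombination frequency of 0.340.
The F1 is PY E / py e, so py e is a parental gamete class with expected frequency (1 − r)/2 = 0.660/2 = 0.3300.
That is 0.3300 = 33.0% of the progeny.

33.0%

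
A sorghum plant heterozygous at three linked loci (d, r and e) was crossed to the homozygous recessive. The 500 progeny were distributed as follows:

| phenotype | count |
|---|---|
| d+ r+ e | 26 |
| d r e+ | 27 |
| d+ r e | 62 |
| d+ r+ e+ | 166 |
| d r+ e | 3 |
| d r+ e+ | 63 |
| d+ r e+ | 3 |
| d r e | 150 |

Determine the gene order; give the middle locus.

r

The two most frequent reciprocal classes, d+ r+ e+ and d r e, are the parental types, so the F1 was d+ r+ e+ / d r e.
The two rarest classes, d+ r e+ and d r+ e, are the double crossovers. Comparing them with the parentals, only the r allele has switched, so r is the middle locus and the order is e – r – d.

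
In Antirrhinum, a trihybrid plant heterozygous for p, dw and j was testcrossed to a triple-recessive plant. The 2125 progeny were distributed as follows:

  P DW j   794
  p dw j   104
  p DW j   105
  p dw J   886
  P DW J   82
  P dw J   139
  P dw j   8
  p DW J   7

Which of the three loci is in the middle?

dw

The two most frequent reciprocal classes, P DW j and p dw J, are the parental types, so the F1 was P DW j / p dw J.
The two rarest classes, P dw j and p DW J, are the double crossovers. Comparing them with the parentals, only the dw allele has switched, so dw is the middle locus and the order is p – dw – j.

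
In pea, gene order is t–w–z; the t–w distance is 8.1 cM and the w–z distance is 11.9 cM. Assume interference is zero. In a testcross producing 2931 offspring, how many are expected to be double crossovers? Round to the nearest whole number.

Map distances give recombination frequencies of 0.081 and 0.119 for the two intervals.
With no interference, expected double-crossover frequency = 0.081 × 0.119 = 0.00964.
Expected number = 0.00964 × 2931 = 28.25 ≈ 28.

28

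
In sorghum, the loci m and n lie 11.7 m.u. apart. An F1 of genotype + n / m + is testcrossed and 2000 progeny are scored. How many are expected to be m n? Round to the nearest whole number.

117

A map distance of 11.7 m.u. corresponds to a recombination frequency of 0.117.
The F1 is + n / m +, so m n is a recombinant gamete class with expected frequency r/2 = 0.117/2 = 0.0585.
Expected number = 0.0585 × 2000 = 117.00 ≈ 117.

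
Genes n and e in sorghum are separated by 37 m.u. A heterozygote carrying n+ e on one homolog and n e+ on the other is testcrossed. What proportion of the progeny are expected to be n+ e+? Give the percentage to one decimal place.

A map distance of 37 m.u. corresponds to a recombination frequency of 0.370.
The F1 is n+ e / n e+, so n+ e+ is a recombinant gamete class with expected frequency r/2 = 0.370/2 = 0.1850.
That is 0.1850 = 18.5% of the progeny.

18.5%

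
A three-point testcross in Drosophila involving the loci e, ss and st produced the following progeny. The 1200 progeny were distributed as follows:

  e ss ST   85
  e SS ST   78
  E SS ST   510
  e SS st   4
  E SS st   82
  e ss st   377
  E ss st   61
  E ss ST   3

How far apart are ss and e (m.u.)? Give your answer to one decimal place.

The two most frequent reciprocal classes, E SS ST and e ss st, are the parental types, so the F1 was E SS ST / e ss st.
The two rarest classes, E ss ST and e SS st, are the double crossovers. Comparing them with the parentals, only the ss allele has switched, so ss is the middle locus and the order is st – ss – e.
Crossovers in the ss–e interval produce the single-crossover classes e SS ST and E ss st (78 + 61 = 139) plus the double crossovers (7).
RF(ss–e) = (139 + 7) / 1200 = 146/1200 = 0.1217 → 12.2 m.u.

12.2 m.u.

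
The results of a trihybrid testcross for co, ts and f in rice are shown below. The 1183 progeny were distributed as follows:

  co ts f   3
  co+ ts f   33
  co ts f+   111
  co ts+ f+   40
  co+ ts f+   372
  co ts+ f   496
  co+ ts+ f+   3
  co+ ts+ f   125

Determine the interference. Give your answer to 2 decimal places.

The two most frequent reciprocal classes, co ts+ f and co+ ts f+, are the parental types, so the F1 was co ts+ f / co+ ts f+.
The two rarest classes, co ts f and co+ ts+ f+, are the double crossovers. Comparing them with the parentals, only the ts allele has switched, so ts is the middle locus and the order is co – ts – f.
co–ts: (236 + 6)/1183 = 0.2046; ts–f: (73 + 6)/1183 = 0.0668.
Expected DCO frequency = 0.2046 × 0.0668 ≈ 0.01367; observed = 6/1183 ≈ 0.00507.
Coefficient of coincidence = 0.00507/0.01367 ≈ 0.37; interference = 1 − 0.37 = 0.63.

0.63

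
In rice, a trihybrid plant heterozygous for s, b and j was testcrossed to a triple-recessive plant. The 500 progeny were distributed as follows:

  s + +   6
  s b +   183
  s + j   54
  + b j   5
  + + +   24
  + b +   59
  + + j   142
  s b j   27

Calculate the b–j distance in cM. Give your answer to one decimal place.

The two most frequent reciprocal classes, + + j and s b +, are the parental types, so the F1 was + + j / s b +.
The two rarest classes, + b j and s + +, are the double crossovers. Comparing them with the parentals, only the b allele has switched, so b is the middle locus and the order is s – b – j.
Crossovers in the b–j interval produce the single-crossover classes + + + and s b j (24 + 27 = 51) plus the double crossovers (11).
RF(b–j) = (51 + 11) / 500 = 62/500 = 0.1240 → 12.4 cM.

12.4 cM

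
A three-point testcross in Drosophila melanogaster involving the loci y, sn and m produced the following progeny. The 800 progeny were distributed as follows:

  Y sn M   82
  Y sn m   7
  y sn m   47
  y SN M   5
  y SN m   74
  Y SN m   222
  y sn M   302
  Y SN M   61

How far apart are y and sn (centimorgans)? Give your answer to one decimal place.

21.0 centimorgans

The two most frequent reciprocal classes, y sn M and Y SN m, are the parental types, so the F1 was y sn M / Y SN m.
The two rarest classes, y SN M and Y sn m, are the double crossovers. Comparing them with the parentals, only the sn allele has switched, so sn is the middle locus and the order is m – sn – y.
Crossovers in the sn–y interval produce the single-crossover classes Y sn M and y SN m (82 + 74 = 156) plus the double crossovers (12).
RF(sn–y) = (156 + 12) / 800 = 168/800 = 0.2100 → 21.0 centimorgans.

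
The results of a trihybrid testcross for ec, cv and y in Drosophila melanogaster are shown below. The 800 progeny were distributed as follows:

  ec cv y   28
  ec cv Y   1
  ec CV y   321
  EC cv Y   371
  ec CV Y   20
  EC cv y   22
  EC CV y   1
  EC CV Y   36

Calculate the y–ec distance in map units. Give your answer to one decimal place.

5.5 map units

The two most frequent reciprocal classes, EC cv Y and ec CV y, are the parental types, so the F1 was EC cv Y / ec CV y.
The two rarest classes, ec cv Y and EC CV y, are the double crossovers. Comparing them with the parentals, only the ec allele has switched, so ec is the middle locus and the order is y – ec – cv.
Crossovers in the y–ec interval produce the single-crossover classes EC cv y and ec CV Y (22 + 20 = 42) plus the double crossovers (2).
RF(y–ec) = (42 + 2) / 800 = 44/800 = 0.0550 → 5.5 map units.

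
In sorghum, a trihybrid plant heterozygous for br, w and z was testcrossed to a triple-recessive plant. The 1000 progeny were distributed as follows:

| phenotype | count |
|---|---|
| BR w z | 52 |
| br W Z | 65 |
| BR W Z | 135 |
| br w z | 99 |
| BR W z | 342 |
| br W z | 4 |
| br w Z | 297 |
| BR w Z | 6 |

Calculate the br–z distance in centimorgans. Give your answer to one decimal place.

The two most frequent reciprocal classes, BR W z and br w Z, are the parental types, so the F1 was BR W z / br w Z.
The two rarest classes, br W z and BR w Z, are the double crossovers. Comparing them with the parentals, only the br allele has switched, so br is the middle locus and the order is z – br – w.
Crossovers in the z–br interval produce the single-crossover classes BR W Z and br w z (135 + 99 = 234) plus the double crossovers (10).
RF(z–br) = (234 + 10) / 1000 = 244/1000 = 0.2440 → 24.4 centimorgans.

24.4 centimorgans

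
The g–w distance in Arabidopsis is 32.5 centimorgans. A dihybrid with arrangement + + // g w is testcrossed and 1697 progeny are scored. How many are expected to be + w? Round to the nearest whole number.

276

A map distance of 32.5 centimorgans corresponds to a recombination frequency of 0.325.
The F1 is + + / g w, so + w is a recombinant gamete class with expected frequency r/2 = 0.325/2 = 0.1625.
Expected number = 0.1625 × 1697 = 275.76 ≈ 276.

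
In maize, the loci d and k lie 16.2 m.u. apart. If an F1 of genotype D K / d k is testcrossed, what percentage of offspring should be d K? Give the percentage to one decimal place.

A map distance of 16.2 m.u. corresponds to a recombination frequency of 0.162.
The F1 is D K / d k, so d K is a recombinant gamete class with expected frequency r/2 = 0.162/2 = 0.0810.
That is 0.0810 = 8.1% of the progeny.

8.1%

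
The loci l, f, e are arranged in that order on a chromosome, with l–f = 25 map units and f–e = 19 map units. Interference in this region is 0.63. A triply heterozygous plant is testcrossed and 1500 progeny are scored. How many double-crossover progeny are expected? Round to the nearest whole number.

Map distances give recombination frequencies of 0.250 and 0.190 for the two intervals.
With interference 0.63 (so coincidence = 0.37), expected double-crossover frequency = 0.250 × 0.190 × 0.37 = 0.01758.
Expected number = 0.01758 × 1500 = 26.36 ≈ 26.

26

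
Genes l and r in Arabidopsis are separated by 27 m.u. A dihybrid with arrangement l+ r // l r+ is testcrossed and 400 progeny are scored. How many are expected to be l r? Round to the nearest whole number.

54

A map distance of 27 m.u. corresponds to a recombination frequency of 0.270.
The F1 is l+ r / l r+, so l r is a recombinant gamete class with expected frequency r/2 = 0.270/2 = 0.1350.
Expected number = 0.1350 × 400 = 54.00 ≈ 54.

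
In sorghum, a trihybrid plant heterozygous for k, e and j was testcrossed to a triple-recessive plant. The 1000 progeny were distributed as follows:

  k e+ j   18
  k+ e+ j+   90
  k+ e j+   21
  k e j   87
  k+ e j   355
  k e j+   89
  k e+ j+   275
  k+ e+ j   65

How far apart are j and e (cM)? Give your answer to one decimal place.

19.3 cM

The two most frequent reciprocal classes, k e+ j+ and k+ e j, are the parental types, so the F1 was k e+ j+ / k+ e j.
The two rarest classes, k e+ j and k+ e j+, are the double crossovers. Comparing them with the parentals, only the j allele has switched, so j is the middle locus and the order is k – j – e.
Crossovers in the j–e interval produce the single-crossover classes k e j+ and k+ e+ j (89 + 65 = 154) plus the double crossovers (39).
RF(j–e) = (154 + 39) / 1000 = 193/1000 = 0.1930 → 19.3 cM.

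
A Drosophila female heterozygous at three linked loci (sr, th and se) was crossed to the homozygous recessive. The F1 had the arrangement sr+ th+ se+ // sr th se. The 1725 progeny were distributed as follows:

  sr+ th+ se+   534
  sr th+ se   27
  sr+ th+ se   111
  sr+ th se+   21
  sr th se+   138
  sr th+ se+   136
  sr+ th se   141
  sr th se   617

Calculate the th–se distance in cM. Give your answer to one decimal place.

The two rarest classes, sr+ th se+ and sr th+ se, are the double crossovers. Comparing them with the parentals, only the th allele has switched, so th is the middle locus and the order is se – th – sr.
Crossovers in the se–th interval produce the single-crossover classes sr+ th+ se and sr th se+ (111 + 138 = 249) plus the double crossovers (48).
RF(se–th) = (249 + 48) / 1725 = 297/1725 = 0.1722 → 17.2 cM.

17.2 cM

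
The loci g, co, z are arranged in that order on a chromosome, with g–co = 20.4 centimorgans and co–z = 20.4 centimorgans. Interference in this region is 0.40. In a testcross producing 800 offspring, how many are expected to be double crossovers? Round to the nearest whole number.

Map distances give recombination frequencies of 0.204 and 0.204 for the two intervals.
With interference 0.40 (so coincidence = 0.60), expected double-crossover frequency = 0.204 × 0.204 × 0.60 = 0.02497.
Expected number = 0.02497 × 800 = 19.98 ≈ 20.

20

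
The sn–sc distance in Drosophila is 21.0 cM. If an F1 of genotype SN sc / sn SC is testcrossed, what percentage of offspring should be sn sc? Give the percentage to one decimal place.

10.5%

A map distance of 21.0 cM corresponds to a recombination frequency of 0.210.
The F1 is SN sc / sn SC, so sn sc is a recombinant gamete class with expected frequency r/2 = 0.210/2 = 0.1050.
That is 0.1050 = 10.5% of the progeny.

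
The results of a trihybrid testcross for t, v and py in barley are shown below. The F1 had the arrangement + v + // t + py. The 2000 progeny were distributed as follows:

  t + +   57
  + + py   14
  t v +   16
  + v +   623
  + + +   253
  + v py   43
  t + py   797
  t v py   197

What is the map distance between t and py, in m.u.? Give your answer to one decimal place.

6.5 m.u.

The two rarest classes, t v + and + + py, are the double crossovers. Comparing them with the parentals, only the t allele has switched, so t is the middle locus and the order is py – t – v.
Crossovers in the py–t interval produce the single-crossover classes + v py and t + + (43 + 57 = 100) plus the double crossovers (30).
RF(py–t) = (100 + 30) / 2000 = 130/2000 = 0.0650 → 6.5 m.u.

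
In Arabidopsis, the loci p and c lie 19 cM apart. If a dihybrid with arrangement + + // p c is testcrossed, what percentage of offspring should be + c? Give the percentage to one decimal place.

A map distance of 19 cM corresponds to a recombination frequency of 0.190.
The F1 is + + / p c, so + c is a recombinant gamete class with expected frequency r/2 = 0.190/2 = 0.0950.
That is 0.0950 = 9.5% of the progeny.

9.5%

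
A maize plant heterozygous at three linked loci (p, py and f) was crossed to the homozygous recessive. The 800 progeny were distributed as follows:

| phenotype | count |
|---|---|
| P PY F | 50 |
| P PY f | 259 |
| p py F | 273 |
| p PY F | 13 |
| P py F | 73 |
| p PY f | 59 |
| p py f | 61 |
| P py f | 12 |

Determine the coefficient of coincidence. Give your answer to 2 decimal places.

0.94

The two most frequent reciprocal classes, p py F and P PY f, are the parental types, so the F1 was p py F / P PY f.
The two rarest classes, p PY F and P py f, are the double crossovers. Comparing them with the parentals, only the py allele has switched, so py is the middle locus and the order is f – py – p.
f–py: (111 + 25)/800 = 0.1700; py–p: (132 + 25)/800 = 0.1963.
Expected DCO frequency = 0.1700 × 0.1963 ≈ 0.03337; observed = 25/800 ≈ 0.03125.
Coefficient of coincidence = 0.03125/0.03337 ≈ 0.94.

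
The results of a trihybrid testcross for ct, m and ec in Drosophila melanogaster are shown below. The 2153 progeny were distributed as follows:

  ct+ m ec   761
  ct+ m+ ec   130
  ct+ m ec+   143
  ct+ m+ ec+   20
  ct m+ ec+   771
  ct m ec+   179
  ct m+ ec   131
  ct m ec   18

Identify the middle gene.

ct

The two most frequent reciprocal classes, ct+ m ec and ct m+ ec+, are the parental types, so the F1 was ct+ m ec / ct m+ ec+.
The two rarest classes, ct m ec and ct+ m+ ec+, are the double crossovers. Comparing them with the parentals, only the ct allele has switched, so ct is the middle locus and the order is m – ct – ec.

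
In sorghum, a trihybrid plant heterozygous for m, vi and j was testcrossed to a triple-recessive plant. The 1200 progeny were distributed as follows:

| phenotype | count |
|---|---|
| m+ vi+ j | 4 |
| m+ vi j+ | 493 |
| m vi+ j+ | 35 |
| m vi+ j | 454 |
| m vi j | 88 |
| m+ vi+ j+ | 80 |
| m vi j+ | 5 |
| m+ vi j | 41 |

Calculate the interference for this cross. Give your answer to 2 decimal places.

0.28

The two most frequent reciprocal classes, m+ vi j+ and m vi+ j, are the parental types, so the F1 was m+ vi j+ / m vi+ j.
The two rarest classes, m vi j+ and m+ vi+ j, are the double crossovers. Comparing them with the parentals, only the m allele has switched, so m is the middle locus and the order is j – m – vi.
j–m: (76 + 9)/1200 = 0.0708; m–vi: (168 + 9)/1200 = 0.1475.
Expected DCO frequency = 0.0708 × 0.1475 ≈ 0.01044; observed = 9/1200 ≈ 0.00750.
Coefficient of coincidence = 0.00750/0.01044 ≈ 0.72; interference = 1 − 0.72 = 0.28.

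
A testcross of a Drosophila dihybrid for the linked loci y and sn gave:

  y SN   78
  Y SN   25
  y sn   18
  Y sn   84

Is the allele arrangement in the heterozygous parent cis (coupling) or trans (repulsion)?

trans

The two most frequent classes are Y sn (84) and y SN (78); these are the parental (non-recombinant) types.
So the F1 carried Y sn on one chromosome and y SN on the other — the recessive alleles are on opposite chromosomes (trans / repulsion).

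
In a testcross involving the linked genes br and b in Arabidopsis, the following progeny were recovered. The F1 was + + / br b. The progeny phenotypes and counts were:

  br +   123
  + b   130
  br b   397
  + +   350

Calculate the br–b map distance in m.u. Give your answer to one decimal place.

25.3 m.u.

The recombinant classes are + b and br +: 130 + 123 = 253.
Recombination frequency = 253/1000 = 0.2530 ≈ 25.3%, i.e. 25.3 m.u.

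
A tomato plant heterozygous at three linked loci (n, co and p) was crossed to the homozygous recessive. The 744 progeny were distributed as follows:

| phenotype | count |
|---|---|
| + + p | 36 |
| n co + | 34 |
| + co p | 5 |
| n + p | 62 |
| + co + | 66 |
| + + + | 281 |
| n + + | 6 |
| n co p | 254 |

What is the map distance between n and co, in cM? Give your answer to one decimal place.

The two most frequent reciprocal classes, n co p and + + +, are the parental types, so the F1 was n co p / + + +.
The two rarest classes, + co p and n + +, are the double crossovers. Comparing them with the parentals, only the n allele has switched, so n is the middle locus and the order is p – n – co.
Crossovers in the n–co interval produce the single-crossover classes n + p and + co + (62 + 66 = 128) plus the double crossovers (11).
RF(n–co) = (128 + 11) / 744 = 139/744 = 0.1868 → 18.7 cM.

18.7 cM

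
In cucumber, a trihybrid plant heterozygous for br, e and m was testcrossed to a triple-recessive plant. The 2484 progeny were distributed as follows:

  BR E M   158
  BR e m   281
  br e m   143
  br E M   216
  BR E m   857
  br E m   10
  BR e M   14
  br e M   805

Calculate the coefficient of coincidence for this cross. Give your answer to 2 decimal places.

The two most frequent reciprocal classes, br e M and BR E m, are the parental types, so the F1 was br e M / BR E m.
The two rarest classes, BR e M and br E m, are the double crossovers. Comparing them with the parentals, only the br allele has switched, so br is the middle locus and the order is e – br – m.
e–br: (497 + 24)/2484 = 0.2097; br–m: (301 + 24)/2484 = 0.1308.
Expected DCO frequency = 0.2097 × 0.1308 ≈ 0.02743; observed = 24/2484 ≈ 0.00966.
Coefficient of coincidence = 0.00966/0.02743 ≈ 0.35.

0.35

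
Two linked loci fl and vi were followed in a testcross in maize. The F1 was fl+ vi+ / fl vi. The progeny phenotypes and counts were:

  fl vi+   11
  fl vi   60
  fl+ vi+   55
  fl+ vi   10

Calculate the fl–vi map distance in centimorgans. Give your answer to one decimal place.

The recombinant classes are fl+ vi and fl vi+: 10 + 11 = 21.
Recombination frequency = 21/136 = 0.1544 ≈ 15.4%, i.e. 15.4 centimorgans.

15.4 centimorgans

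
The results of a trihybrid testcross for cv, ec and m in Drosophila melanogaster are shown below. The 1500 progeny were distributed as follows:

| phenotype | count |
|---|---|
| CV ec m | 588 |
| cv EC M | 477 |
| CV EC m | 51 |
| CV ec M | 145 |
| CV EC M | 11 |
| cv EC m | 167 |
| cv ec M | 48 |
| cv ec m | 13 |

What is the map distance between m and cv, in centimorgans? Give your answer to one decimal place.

The two most frequent reciprocal classes, cv EC M and CV ec m, are the parental types, so the F1 was cv EC M / CV ec m.
The two rarest classes, CV EC M and cv ec m, are the double crossovers. Comparing them with the parentals, only the cv allele has switched, so cv is the middle locus and the order is ec – cv – m.
Crossovers in the cv–m interval produce the single-crossover classes cv EC m and CV ec M (167 + 145 = 312) plus the double crossovers (24).
RF(cv–m) = (312 + 24) / 1500 = 336/1500 = 0.2240 → 22.4 centimorgans.

22.4 centimorgans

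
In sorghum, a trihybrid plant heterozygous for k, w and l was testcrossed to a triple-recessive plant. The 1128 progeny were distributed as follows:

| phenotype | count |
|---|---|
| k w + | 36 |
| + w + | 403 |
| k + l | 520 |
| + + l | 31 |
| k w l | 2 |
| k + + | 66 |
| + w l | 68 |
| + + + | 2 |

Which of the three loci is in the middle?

w

The two most frequent reciprocal classes, k + l and + w +, are the parental types, so the F1 was k + l / + w +.
The two rarest classes, k w l and + + +, are the double crossovers. Comparing them with the parentals, only the w allele has switched, so w is the middle locus and the order is k – w – l.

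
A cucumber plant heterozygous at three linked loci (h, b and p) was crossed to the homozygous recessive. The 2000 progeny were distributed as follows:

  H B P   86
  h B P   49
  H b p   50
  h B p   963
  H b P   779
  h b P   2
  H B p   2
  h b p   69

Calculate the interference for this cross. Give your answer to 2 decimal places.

0.51

The two most frequent reciprocal classes, H b P and h B p, are the parental types, so the F1 was H b P / h B p.
The two rarest classes, h b P and H B p, are the double crossovers. Comparing them with the parentals, only the h allele has switched, so h is the middle locus and the order is p – h – b.
p–h: (99 + 4)/2000 = 0.0515; h–b: (155 + 4)/2000 = 0.0795.
Expected DCO frequency = 0.0515 × 0.0795 ≈ 0.00409; observed = 4/2000 ≈ 0.00200.
Coefficient of coincidence = 0.00200/0.00409 ≈ 0.49; interference = 1 − 0.49 = 0.51.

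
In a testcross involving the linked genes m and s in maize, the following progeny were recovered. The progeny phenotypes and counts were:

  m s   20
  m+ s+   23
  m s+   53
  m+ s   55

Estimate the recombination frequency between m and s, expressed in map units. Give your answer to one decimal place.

The two most frequent classes, m+ s (55) and m s+ (53), are the parental types, so the F1 was m+ s / m s+.
The recombinant classes are m+ s+ and m s: 23 + 20 = 43.
Recombination frequency = 43/151 = 0.2848 ≈ 28.5%, i.e. 28.5 map units.

28.5 map units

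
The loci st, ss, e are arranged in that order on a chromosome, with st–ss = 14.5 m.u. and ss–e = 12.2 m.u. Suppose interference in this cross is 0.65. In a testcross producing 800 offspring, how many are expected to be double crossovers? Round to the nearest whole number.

5

Map distances give recombination frequencies of 0.145 and 0.122 for the two intervals.
With interference 0.65 (so coincidence = 0.35), expected double-crossover frequency = 0.145 × 0.122 × 0.35 = 0.00619.
Expected number = 0.00619 × 800 = 4.95 ≈ 5.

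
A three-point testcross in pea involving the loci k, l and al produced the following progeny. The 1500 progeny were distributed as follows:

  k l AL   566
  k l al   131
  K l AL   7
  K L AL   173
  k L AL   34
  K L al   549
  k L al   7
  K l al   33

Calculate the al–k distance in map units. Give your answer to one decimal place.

21.2 map units

The two most frequent reciprocal classes, K L al and k l AL, are the parental types, so the F1 was K L al / k l AL.
The two rarest classes, k L al and K l AL, are the double crossovers. Comparing them with the parentals, only the k allele has switched, so k is the middle locus and the order is al – k – l.
Crossovers in the al–k interval produce the single-crossover classes K L AL and k l al (173 + 131 = 304) plus the double crossovers (14).
RF(al–k) = (304 + 14) / 1500 = 318/1500 = 0.2120 → 21.2 map units.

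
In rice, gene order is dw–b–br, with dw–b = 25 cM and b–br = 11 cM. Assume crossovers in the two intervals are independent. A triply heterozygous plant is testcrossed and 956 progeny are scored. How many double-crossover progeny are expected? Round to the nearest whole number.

Map distances give recombination frequencies of 0.250 and 0.110 for the two intervals.
With no interference, expected double-crossover frequency = 0.250 × 0.110 = 0.02750.
Expected number = 0.02750 × 956 = 26.29 ≈ 26.

26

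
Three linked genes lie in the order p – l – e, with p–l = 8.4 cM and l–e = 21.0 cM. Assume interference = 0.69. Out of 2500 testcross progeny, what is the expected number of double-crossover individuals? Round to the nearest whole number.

14

Map distances give recombination frequencies of 0.084 and 0.210 for the two intervals.
With interference 0.69 (so coincidence = 0.31), expected double-crossover frequency = 0.084 × 0.210 × 0.31 = 0.00547.
Expected number = 0.00547 × 2500 = 13.67 ≈ 14.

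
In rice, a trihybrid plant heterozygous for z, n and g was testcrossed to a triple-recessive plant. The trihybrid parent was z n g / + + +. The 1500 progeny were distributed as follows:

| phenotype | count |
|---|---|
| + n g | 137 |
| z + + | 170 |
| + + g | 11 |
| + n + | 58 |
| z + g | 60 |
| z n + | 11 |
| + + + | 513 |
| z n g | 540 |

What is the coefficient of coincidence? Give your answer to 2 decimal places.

The two rarest classes, z n + and + + g, are the double crossovers. Comparing them with the parentals, only the g allele has switched, so g is the middle locus and the order is z – g – n.
z–g: (307 + 22)/1500 = 0.2193; g–n: (118 + 22)/1500 = 0.0933.
Expected DCO frequency = 0.2193 × 0.0933 ≈ 0.02046; observed = 22/1500 ≈ 0.01467.
Coefficient of coincidence = 0.01467/0.02046 ≈ 0.72.

0.72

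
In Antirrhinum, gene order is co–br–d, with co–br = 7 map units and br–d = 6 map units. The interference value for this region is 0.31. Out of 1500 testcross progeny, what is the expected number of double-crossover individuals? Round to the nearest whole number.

Map distances give recombination frequencies of 0.070 and 0.060 for the two intervals.
With interference 0.31 (so coincidence = 0.69), expected double-crossover frequency = 0.070 × 0.060 × 0.69 = 0.00290.
Expected number = 0.00290 × 1500 = 4.35 ≈ 4.

4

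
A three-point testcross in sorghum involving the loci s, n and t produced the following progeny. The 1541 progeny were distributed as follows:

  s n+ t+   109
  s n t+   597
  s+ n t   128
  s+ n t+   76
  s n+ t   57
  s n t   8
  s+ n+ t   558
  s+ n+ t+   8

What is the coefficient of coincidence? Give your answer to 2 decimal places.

The two most frequent reciprocal classes, s+ n+ t and s n t+, are the parental types, so the F1 was s+ n+ t / s n t+.
The two rarest classes, s+ n+ t+ and s n t, are the double crossovers. Comparing them with the parentals, only the t allele has switched, so t is the middle locus and the order is n – t – s.
n–t: (237 + 16)/1541 = 0.1642; t–s: (133 + 16)/1541 = 0.0967.
Expected DCO frequency = 0.1642 × 0.0967 ≈ 0.01588; observed = 16/1541 ≈ 0.01038.
Coefficient of coincidence = 0.01038/0.01588 ≈ 0.65.

0.65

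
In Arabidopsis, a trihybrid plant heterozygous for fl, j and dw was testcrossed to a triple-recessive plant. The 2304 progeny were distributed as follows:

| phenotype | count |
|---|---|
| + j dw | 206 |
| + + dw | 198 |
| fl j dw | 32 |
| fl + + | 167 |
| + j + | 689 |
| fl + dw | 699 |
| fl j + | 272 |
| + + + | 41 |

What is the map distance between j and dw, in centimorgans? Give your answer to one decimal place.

The two most frequent reciprocal classes, + j + and fl + dw, are the parental types, so the F1 was + j + / fl + dw.
The two rarest classes, + + + and fl j dw, are the double crossovers. Comparing them with the parentals, only the j allele has switched, so j is the middle locus and the order is fl – j – dw.
Crossovers in the j–dw interval produce the single-crossover classes + j dw and fl + + (206 + 167 = 373) plus the double crossovers (73).
RF(j–dw) = (373 + 73) / 2304 = 446/2304 = 0.1936 → 19.4 centimorgans.

19.4 centimorgans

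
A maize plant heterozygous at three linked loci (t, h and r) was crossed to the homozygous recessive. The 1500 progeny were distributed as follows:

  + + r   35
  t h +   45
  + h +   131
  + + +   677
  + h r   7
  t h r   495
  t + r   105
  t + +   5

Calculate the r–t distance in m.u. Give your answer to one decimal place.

6.1 m.u.

The two most frequent reciprocal classes, + + + and t h r, are the parental types, so the F1 was + + + / t h r.
The two rarest classes, t + + and + h r, are the double crossovers. Comparing them with the parentals, only the t allele has switched, so t is the middle locus and the order is h – t – r.
Crossovers in the t–r interval produce the single-crossover classes + + r and t h + (35 + 45 = 80) plus the double crossovers (12).
RF(t–r) = (80 + 12) / 1500 = 92/1500 = 0.0613 → 6.1 m.u.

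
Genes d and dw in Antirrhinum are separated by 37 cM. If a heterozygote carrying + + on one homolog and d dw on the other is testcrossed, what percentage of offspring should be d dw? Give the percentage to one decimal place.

31.5%

A map distance of 37 cM corresponds to a recombination frequency of 0.370.
The F1 is + + / d dw, so d dw is a parental gamete class with expected frequency (1 − r)/2 = 0.630/2 = 0.3150.
That is 0.3150 = 31.5% of the progeny.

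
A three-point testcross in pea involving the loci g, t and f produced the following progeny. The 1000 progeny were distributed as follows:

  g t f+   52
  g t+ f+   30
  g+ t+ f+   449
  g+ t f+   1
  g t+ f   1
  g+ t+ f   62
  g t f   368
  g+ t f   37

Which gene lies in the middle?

t

The two most frequent reciprocal classes, g t f and g+ t+ f+, are the parental types, so the F1 was g t f / g+ t+ f+.
The two rarest classes, g t+ f and g+ t f+, are the double crossovers. Comparing them with the parentals, only the t allele has switched, so t is the middle locus and the order is f – t – g.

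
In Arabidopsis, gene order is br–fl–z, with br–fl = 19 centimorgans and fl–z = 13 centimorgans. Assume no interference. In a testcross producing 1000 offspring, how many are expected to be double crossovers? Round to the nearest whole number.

Map distances give recombination frequencies of 0.190 and 0.130 for the two intervals.
With no interference, expected double-crossover frequency = 0.190 × 0.130 = 0.02470.
Expected number = 0.02470 × 1000 = 24.70 ≈ 25.

25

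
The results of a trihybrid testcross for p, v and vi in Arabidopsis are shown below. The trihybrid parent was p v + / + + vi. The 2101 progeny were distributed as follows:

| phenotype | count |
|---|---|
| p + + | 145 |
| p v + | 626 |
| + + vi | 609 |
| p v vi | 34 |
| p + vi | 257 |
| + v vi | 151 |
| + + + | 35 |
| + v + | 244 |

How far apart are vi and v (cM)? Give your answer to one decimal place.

The two rarest classes, p v vi and + + +, are the double crossovers. Comparing them with the parentals, only the vi allele has switched, so vi is the middle locus and the order is v – vi – p.
Crossovers in the v–vi interval produce the single-crossover classes p + + and + v vi (145 + 151 = 296) plus the double crossovers (69).
RF(v–vi) = (296 + 69) / 2101 = 365/2101 = 0.1737 → 17.4 cM.

17.4 cM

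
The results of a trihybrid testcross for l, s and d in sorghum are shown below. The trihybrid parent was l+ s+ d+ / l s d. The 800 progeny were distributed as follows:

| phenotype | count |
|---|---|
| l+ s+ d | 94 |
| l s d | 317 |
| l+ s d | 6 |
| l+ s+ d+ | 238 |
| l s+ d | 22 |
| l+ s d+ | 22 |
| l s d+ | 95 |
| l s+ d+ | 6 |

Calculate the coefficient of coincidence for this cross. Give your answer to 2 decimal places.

The two rarest classes, l s+ d+ and l+ s d, are the double crossovers. Comparing them with the parentals, only the l allele has switched, so l is the middle locus and the order is s – l – d.
s–l: (44 + 12)/800 = 0.0700; l–d: (189 + 12)/800 = 0.2512.
Expected DCO frequency = 0.0700 × 0.2512 ≈ 0.01758; observed = 12/800 ≈ 0.01500.
Coefficient of coincidence = 0.01500/0.01758 ≈ 0.85.

0.85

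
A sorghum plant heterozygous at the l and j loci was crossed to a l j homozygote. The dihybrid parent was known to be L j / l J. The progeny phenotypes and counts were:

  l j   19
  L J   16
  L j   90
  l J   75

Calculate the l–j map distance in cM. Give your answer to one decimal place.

The recombinant classes are L J and l j: 16 + 19 = 35.
Recombination frequency = 35/200 = 0.1750 ≈ 17.5%, i.e. 17.5 cM.

17.5 cM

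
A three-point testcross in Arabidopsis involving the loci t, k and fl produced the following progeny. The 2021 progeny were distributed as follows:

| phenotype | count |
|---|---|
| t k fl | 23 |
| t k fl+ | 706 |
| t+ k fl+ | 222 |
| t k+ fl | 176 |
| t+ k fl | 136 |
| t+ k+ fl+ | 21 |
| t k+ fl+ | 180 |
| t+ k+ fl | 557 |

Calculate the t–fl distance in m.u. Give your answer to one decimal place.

The two most frequent reciprocal classes, t+ k+ fl and t k fl+, are the parental types, so the F1 was t+ k+ fl / t k fl+.
The two rarest classes, t+ k+ fl+ and t k fl, are the double crossovers. Comparing them with the parentals, only the fl allele has switched, so fl is the middle locus and the order is t – fl – k.
Crossovers in the t–fl interval produce the single-crossover classes t k+ fl and t+ k fl+ (176 + 222 = 398) plus the double crossovers (44).
RF(t–fl) = (398 + 44) / 2021 = 442/2021 = 0.2187 → 21.9 m.u.

21.9 m.u.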